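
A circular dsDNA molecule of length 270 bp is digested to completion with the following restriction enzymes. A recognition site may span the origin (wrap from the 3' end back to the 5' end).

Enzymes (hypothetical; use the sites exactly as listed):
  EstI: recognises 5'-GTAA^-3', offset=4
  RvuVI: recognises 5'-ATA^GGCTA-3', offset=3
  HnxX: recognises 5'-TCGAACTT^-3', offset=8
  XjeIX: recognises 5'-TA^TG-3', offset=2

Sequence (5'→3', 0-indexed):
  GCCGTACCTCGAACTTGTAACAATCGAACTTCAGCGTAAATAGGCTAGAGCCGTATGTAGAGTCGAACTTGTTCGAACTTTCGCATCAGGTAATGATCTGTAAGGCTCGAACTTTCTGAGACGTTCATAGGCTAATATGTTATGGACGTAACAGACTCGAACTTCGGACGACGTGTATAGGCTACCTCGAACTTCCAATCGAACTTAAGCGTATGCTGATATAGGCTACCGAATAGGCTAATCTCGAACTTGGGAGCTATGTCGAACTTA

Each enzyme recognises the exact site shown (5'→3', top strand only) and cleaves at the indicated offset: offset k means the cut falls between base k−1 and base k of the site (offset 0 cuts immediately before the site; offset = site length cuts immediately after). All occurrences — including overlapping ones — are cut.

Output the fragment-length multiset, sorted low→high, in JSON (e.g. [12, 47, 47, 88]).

[3,4,5,7,8,8,8,9,10,10,10,10,11,11,12,12,13,13,13,15,15,15,15,16,17]

Scan for sites:
  EstI (GTAA, off=4): starts [16, 35, 89, 99, 147] → cuts [20, 39, 93, 103, 151]
  RvuVI (ATAGGCTA, off=3): starts [39, 126, 176, 220, 232] → cuts [42, 129, 179, 223, 235]
  HnxX (TCGAACTT, off=8): starts [8, 23, 62, 72, 106, 156, 186, 198, 243, 261] → cuts [16, 31, 70, 80, 114, 164, 194, 206, 251, 269]
  XjeIX (TATG, off=2): starts [53, 135, 140, 211, 257] → cuts [55, 137, 142, 213, 259]

All cut coordinates (distinct, sorted): [16, 20, 31, 39, 42, 55, 70, 80, 93, 103, 114, 129, 137, 142, 151, 164, 179, 194, 206, 213, 223, 235, 251, 259, 269]

Fragment lengths:
  16→20: 4 bp
  20→31: 11 bp
  31→39: 8 bp
  39→42: 3 bp
  42→55: 13 bp
  55→70: 15 bp
  70→80: 10 bp
  80→93: 13 bp
  93→103: 10 bp
  103→114: 11 bp
  114→129: 15 bp
  129→137: 8 bp
  137→142: 5 bp
  142→151: 9 bp
  151→164: 13 bp
  164→179: 15 bp
  179→194: 15 bp
  194→206: 12 bp
  206→213: 7 bp
  213→223: 10 bp
  223→235: 12 bp
  235→251: 16 bp
  251→259: 8 bp
  259→269: 10 bp
  269→16 (wrap): 270-269+16 = 17 bp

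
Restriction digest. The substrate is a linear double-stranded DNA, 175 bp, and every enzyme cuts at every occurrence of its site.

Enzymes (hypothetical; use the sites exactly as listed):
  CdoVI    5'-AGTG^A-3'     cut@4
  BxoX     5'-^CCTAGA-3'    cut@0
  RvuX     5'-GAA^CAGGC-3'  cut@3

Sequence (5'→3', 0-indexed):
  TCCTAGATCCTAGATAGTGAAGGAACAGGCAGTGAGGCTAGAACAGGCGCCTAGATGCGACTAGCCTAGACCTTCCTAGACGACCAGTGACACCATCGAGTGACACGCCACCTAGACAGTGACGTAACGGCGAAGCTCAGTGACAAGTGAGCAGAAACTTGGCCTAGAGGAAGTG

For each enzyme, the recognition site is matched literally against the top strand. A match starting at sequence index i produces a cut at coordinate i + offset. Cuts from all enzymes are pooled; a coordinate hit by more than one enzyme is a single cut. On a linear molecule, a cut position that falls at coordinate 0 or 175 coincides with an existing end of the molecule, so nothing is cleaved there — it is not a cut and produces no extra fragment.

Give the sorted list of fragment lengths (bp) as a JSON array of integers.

[1,6,6,7,7,8,9,9,10,11,11,13,13,13,15,15,21]

Site scan:
  CdoVI (AGTGA, off=4): starts [15, 30, 85, 98, 117, 138, 145] → cuts [19, 34, 89, 102, 121, 142, 149]
  BxoX (CCTAGA, off=0): starts [1, 8, 49, 64, 74, 110, 162] → cuts [1, 8, 49, 64, 74, 110, 162]
  RvuX (GAACAGGC, off=3): starts [22, 40] → cuts [25, 43]

Pooled cuts: [1, 8, 19, 25, 34, 43, 49, 64, 74, 89, 102, 110, 121, 142, 149, 162]

Fragment lengths:
  [0,1): 1 bp
  [1,8): 7 bp
  [8,19): 11 bp
  [19,25): 6 bp
  [25,34): 9 bp
  [34,43): 9 bp
  [43,49): 6 bp
  [49,64): 15 bp
  [64,74): 10 bp
  [74,89): 15 bp
  [89,102): 13 bp
  [102,110): 8 bp
  [110,121): 11 bp
  [121,142): 21 bp
  [142,149): 7 bp
  [149,162): 13 bp
  [162,175): 13 bp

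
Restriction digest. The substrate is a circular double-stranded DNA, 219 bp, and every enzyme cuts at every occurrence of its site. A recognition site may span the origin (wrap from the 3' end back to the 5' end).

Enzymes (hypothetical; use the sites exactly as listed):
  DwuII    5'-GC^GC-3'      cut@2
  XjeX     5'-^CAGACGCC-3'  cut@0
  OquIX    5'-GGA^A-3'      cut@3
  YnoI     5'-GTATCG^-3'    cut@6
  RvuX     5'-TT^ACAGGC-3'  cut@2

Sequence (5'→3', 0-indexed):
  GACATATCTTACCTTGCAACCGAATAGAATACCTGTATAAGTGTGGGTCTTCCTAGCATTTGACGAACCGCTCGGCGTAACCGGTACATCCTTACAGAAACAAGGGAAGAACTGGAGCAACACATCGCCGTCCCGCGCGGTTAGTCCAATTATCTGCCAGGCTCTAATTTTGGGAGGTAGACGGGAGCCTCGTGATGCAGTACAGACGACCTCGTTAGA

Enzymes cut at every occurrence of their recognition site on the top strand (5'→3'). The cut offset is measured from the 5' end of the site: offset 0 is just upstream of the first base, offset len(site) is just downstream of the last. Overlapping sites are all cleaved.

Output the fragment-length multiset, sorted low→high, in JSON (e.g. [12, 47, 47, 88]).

Site scan:
  DwuII GCGC/2: at [134] ⇒ [136]
  XjeX (CAGACGCC, off=0): no sites
  OquIX GGAA/3: at [104] ⇒ [107]
  YnoI (GTATCG, off=6): no sites
  RvuX (TTACAGGC, off=2): no sites

All cut coordinates (distinct, sorted): [107, 136]

Fragments:
  107→136: 29 bp
  136→107 (wrap): 219-136+107 = 190 bp

[29,190]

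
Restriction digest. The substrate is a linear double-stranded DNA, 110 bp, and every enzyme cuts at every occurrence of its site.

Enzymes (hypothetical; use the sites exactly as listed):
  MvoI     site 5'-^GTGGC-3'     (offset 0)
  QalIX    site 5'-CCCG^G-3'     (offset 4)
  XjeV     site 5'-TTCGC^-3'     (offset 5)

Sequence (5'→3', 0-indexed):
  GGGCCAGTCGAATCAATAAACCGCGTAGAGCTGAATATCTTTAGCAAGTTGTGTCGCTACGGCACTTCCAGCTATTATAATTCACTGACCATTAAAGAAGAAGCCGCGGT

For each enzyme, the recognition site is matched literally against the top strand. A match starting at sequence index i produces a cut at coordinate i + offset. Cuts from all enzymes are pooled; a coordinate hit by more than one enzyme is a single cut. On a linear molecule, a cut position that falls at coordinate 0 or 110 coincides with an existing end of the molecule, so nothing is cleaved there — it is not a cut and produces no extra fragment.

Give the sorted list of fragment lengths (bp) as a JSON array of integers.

Per-enzyme occurrences:
  MvoI (GTGGC, off=0): no sites
  QalIX (CCCGG, off=4): no sites
  XjeV (TTCGC, off=5): no sites

All cut coordinates (distinct, sorted): ∅

Fragment lengths:
  no cuts → one linear fragment of 110 bp

[110]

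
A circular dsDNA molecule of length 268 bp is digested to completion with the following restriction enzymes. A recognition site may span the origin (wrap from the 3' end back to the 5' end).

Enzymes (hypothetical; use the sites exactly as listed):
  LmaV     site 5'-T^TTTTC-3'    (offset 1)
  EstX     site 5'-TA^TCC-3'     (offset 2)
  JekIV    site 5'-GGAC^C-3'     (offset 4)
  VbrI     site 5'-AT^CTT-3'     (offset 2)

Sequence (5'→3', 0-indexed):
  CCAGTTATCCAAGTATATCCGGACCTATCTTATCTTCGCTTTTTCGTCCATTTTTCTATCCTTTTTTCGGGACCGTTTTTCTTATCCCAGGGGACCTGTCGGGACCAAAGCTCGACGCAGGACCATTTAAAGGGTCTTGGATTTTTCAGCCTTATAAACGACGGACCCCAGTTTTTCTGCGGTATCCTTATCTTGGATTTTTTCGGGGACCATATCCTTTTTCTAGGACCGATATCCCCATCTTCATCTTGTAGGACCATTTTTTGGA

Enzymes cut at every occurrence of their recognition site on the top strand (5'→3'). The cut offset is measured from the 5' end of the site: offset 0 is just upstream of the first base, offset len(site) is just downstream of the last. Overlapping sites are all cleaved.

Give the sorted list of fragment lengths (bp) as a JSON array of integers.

Scan for sites:
  LmaV TTTTTC/1: at [39, 50, 62, 75, 141, 171, 198, 217] ⇒ [40, 51, 63, 76, 142, 172, 199, 218]
  EstX TATCC/2: at [5, 15, 56, 82, 182, 212, 232] ⇒ [7, 17, 58, 84, 184, 214, 234]
  JekIV GGACC/4: at [20, 69, 91, 101, 119, 162, 206, 225, 253, 265] ⇒ [1, 24, 73, 95, 105, 123, 166, 210, 229, 257]
  VbrI ATCTT/2: at [26, 31, 189, 239, 245] ⇒ [28, 33, 191, 241, 247]

All cut coordinates (distinct, sorted): [1, 7, 17, 24, 28, 33, 40, 51, 58, 63, 73, 76, 84, 95, 105, 123, 142, 166, 172, 184, 191, 199, 210, 214, 218, 229, 234, 241, 247, 257]

Fragment lengths:
  1→7: 6 bp
  7→17: 10 bp
  17→24: 7 bp
  24→28: 4 bp
  28→33: 5 bp
  33→40: 7 bp
  40→51: 11 bp
  51→58: 7 bp
  58→63: 5 bp
  63→73: 10 bp
  73→76: 3 bp
  76→84: 8 bp
  84→95: 11 bp
  95→105: 10 bp
  105→123: 18 bp
  123→142: 19 bp
  142→166: 24 bp
  166→172: 6 bp
  172→184: 12 bp
  184→191: 7 bp
  191→199: 8 bp
  199→210: 11 bp
  210→214: 4 bp
  214→218: 4 bp
  218→229: 11 bp
  229→234: 5 bp
  234→241: 7 bp
  241→247: 6 bp
  247→257: 10 bp
  257→1 (wrap): 268-257+1 = 12 bp

[3,4,4,4,5,5,5,6,6,6,7,7,7,7,7,8,8,10,10,10,10,11,11,11,11,12,12,18,19,24]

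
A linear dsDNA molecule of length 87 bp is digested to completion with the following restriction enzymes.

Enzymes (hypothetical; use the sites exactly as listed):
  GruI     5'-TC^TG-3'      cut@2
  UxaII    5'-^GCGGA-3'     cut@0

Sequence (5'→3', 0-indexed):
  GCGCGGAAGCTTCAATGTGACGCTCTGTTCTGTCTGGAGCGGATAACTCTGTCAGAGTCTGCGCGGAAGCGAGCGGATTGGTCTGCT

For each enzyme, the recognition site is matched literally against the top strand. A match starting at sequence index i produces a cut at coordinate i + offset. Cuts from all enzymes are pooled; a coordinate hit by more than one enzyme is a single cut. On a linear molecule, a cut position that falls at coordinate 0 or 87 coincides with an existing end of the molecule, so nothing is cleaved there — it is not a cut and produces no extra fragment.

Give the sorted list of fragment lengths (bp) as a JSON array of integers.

Site scan:
  GruI TCTG/2: at [23, 28, 32, 47, 57, 81] ⇒ [25, 30, 34, 49, 59, 83]
  UxaII GCGGA/0: at [2, 38, 62, 72] ⇒ [2, 38, 62, 72]

Pooled cuts: [2, 25, 30, 34, 38, 49, 59, 62, 72, 83]

Fragment lengths:
  [0,2): 2 bp
  [2,25): 23 bp
  [25,30): 5 bp
  [30,34): 4 bp
  [34,38): 4 bp
  [38,49): 11 bp
  [49,59): 10 bp
  [59,62): 3 bp
  [62,72): 10 bp
  [72,83): 11 bp
  [83,87): 4 bp

[2,3,4,4,4,5,10,10,11,11,23]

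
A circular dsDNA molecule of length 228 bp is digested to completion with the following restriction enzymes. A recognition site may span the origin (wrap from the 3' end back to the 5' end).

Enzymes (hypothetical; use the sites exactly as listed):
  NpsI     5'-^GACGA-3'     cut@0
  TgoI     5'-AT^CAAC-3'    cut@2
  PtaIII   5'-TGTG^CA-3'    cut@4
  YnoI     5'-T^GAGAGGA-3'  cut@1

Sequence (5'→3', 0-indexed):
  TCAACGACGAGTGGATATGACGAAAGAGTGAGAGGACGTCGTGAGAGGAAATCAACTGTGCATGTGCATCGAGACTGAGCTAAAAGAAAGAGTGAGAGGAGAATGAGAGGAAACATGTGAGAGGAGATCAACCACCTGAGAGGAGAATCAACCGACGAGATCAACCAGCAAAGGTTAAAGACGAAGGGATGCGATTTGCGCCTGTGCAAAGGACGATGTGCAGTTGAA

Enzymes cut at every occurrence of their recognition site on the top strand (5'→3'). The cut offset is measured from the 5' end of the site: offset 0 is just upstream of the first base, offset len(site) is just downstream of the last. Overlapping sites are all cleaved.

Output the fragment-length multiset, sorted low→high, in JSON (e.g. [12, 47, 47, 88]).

Per-enzyme occurrences:
  NpsI GACGA/0: at [5, 18, 153, 179, 211] ⇒ [5, 18, 153, 179, 211]
  TgoI ATCAAC/2: at [50, 126, 146, 159, 227] ⇒ [1, 52, 128, 148, 161]
  PtaIII TGTGCA/4: at [56, 62, 202, 216] ⇒ [60, 66, 206, 220]
  YnoI TGAGAGGA/1: at [28, 41, 92, 103, 117, 136] ⇒ [29, 42, 93, 104, 118, 137]

All cut coordinates (distinct, sorted): [1, 5, 18, 29, 42, 52, 60, 66, 93, 104, 118, 128, 137, 148, 153, 161, 179, 206, 211, 220]

Fragment lengths:
  1→5: 4 bp
  5→18: 13 bp
  18→29: 11 bp
  29→42: 13 bp
  42→52: 10 bp
  52→60: 8 bp
  60→66: 6 bp
  66→93: 27 bp
  93→104: 11 bp
  104→118: 14 bp
  118→128: 10 bp
  128→137: 9 bp
  137→148: 11 bp
  148→153: 5 bp
  153→161: 8 bp
  161→179: 18 bp
  179→206: 27 bp
  206→211: 5 bp
  211→220: 9 bp
  220→1 (wrap): 228-220+1 = 9 bp

[4,5,5,6,8,8,9,9,9,10,10,11,11,11,13,13,14,18,27,27]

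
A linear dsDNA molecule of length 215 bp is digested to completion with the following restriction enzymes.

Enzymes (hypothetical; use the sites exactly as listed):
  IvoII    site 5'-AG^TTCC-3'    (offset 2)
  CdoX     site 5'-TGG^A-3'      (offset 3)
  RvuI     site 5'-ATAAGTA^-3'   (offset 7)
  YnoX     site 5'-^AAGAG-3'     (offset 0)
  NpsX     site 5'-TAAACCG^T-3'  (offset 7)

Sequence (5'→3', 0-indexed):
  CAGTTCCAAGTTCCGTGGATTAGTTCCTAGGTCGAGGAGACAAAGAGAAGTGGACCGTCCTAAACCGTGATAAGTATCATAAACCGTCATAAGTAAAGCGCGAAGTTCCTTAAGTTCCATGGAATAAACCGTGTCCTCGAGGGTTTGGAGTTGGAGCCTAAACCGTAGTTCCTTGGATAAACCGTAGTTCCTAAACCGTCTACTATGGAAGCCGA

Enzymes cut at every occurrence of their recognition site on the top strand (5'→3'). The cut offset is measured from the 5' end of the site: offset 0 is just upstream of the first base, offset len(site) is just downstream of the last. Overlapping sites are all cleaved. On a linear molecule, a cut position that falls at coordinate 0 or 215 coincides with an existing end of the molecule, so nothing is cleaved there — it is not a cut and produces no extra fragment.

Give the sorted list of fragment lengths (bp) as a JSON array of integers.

Site scan:
  IvoII AGTTCC/2: at [1, 8, 21, 103, 112, 166, 185] ⇒ [3, 10, 23, 105, 114, 168, 187]
  CdoX TGGA/3: at [15, 50, 119, 145, 151, 173, 205] ⇒ [18, 53, 122, 148, 154, 176, 208]
  RvuI ATAAGTA/7: at [69, 88] ⇒ [76, 95]
  YnoX AAGAG/0: at [42] ⇒ [42]
  NpsX TAAACCGT/7: at [60, 79, 124, 158, 177, 191] ⇒ [67, 86, 131, 165, 184, 198]

Pooled cuts: [3, 10, 18, 23, 42, 53, 67, 76, 86, 95, 105, 114, 122, 131, 148, 154, 165, 168, 176, 184, 187, 198, 208]

Fragments:
  [0,3): 3 bp
  [3,10): 7 bp
  [10,18): 8 bp
  [18,23): 5 bp
  [23,42): 19 bp
  [42,53): 11 bp
  [53,67): 14 bp
  [67,76): 9 bp
  [76,86): 10 bp
  [86,95): 9 bp
  [95,105): 10 bp
  [105,114): 9 bp
  [114,122): 8 bp
  [122,131): 9 bp
  [131,148): 17 bp
  [148,154): 6 bp
  [154,165): 11 bp
  [165,168): 3 bp
  [168,176): 8 bp
  [176,184): 8 bp
  [184,187): 3 bp
  [187,198): 11 bp
  [198,208): 10 bp
  [208,215): 7 bp

[3,3,3,5,6,7,7,8,8,8,8,9,9,9,9,10,10,10,11,11,11,14,17,19]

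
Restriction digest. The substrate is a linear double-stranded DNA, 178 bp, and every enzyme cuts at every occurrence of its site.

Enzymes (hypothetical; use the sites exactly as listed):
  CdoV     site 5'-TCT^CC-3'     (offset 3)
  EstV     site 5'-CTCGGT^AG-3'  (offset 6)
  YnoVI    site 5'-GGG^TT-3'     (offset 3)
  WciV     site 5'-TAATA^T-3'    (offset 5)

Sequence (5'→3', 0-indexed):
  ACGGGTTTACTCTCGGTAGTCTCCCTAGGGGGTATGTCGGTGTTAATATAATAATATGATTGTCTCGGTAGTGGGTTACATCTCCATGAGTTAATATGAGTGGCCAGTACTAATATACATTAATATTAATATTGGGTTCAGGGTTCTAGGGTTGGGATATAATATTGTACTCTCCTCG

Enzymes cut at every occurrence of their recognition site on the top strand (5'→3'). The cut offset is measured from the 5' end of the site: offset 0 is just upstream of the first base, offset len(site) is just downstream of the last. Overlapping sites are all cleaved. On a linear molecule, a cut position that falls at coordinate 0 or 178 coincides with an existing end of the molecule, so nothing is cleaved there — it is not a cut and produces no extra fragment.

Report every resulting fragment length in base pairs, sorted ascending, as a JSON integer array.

Per-enzyme occurrences:
  CdoV TCTCC/3: at [19, 80, 170] ⇒ [22, 83, 173]
  EstV CTCGGTAG/6: at [11, 63] ⇒ [17, 69]
  YnoVI GGGTT/3: at [2, 72, 133, 140, 148] ⇒ [5, 75, 136, 143, 151]
  WciV TAATAT/5: at [43, 51, 91, 110, 120, 126, 159] ⇒ [48, 56, 96, 115, 125, 131, 164]

Pooled cuts: [5, 17, 22, 48, 56, 69, 75, 83, 96, 115, 125, 131, 136, 143, 151, 164, 173]

Fragment lengths:
  [0,5): 5 bp
  [5,17): 12 bp
  [17,22): 5 bp
  [22,48): 26 bp
  [48,56): 8 bp
  [56,69): 13 bp
  [69,75): 6 bp
  [75,83): 8 bp
  [83,96): 13 bp
  [96,115): 19 bp
  [115,125): 10 bp
  [125,131): 6 bp
  [131,136): 5 bp
  [136,143): 7 bp
  [143,151): 8 bp
  [151,164): 13 bp
  [164,173): 9 bp
  [173,178): 5 bp

[5,5,5,5,6,6,7,8,8,8,9,10,12,13,13,13,19,26]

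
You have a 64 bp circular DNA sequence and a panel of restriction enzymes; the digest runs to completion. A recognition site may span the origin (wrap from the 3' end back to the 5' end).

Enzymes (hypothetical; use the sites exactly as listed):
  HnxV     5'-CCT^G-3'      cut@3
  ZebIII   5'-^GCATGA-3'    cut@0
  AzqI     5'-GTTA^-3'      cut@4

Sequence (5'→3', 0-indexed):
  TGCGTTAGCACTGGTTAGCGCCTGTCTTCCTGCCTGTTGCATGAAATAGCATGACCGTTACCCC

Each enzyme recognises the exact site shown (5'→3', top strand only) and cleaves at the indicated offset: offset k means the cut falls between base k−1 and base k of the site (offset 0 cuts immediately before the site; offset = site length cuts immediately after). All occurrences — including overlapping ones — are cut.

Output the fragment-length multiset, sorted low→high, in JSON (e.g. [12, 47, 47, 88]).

Per-enzyme occurrences:
  HnxV (CCTG, off=3): starts [20, 28, 32, 62] → cuts [1, 23, 31, 35]
  ZebIII (GCATGA, off=0): starts [38, 48] → cuts [38, 48]
  AzqI (GTTA, off=4): starts [3, 13, 56] → cuts [7, 17, 60]

All cut coordinates (distinct, sorted): [1, 7, 17, 23, 31, 35, 38, 48, 60]

Fragment lengths:
  1→7: 6 bp
  7→17: 10 bp
  17→23: 6 bp
  23→31: 8 bp
  31→35: 4 bp
  35→38: 3 bp
  38→48: 10 bp
  48→60: 12 bp
  60→1 (wrap): 64-60+1 = 5 bp

[3,4,5,6,6,8,10,10,12]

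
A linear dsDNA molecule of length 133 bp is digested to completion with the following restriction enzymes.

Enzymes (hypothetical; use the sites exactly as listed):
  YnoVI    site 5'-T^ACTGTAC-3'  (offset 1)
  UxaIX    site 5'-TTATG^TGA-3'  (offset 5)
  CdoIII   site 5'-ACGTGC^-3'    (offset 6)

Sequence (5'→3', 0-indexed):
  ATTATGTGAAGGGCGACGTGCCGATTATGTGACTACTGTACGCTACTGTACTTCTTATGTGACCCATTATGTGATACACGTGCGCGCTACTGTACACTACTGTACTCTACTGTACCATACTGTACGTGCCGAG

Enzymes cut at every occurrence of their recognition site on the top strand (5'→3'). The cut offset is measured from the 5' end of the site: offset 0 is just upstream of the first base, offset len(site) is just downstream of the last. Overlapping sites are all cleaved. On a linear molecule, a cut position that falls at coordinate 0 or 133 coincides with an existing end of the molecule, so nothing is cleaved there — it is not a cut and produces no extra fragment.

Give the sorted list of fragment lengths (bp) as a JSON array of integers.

Per-enzyme occurrences:
  YnoVI TACTGTAC/1: at [33, 43, 87, 97, 107, 117] ⇒ [34, 44, 88, 98, 108, 118]
  UxaIX TTATGTGA/5: at [1, 24, 54, 66] ⇒ [6, 29, 59, 71]
  CdoIII ACGTGC/6: at [15, 77, 123] ⇒ [21, 83, 129]

Pooled cuts: [6, 21, 29, 34, 44, 59, 71, 83, 88, 98, 108, 118, 129]

Fragment lengths:
  [0,6): 6 bp
  [6,21): 15 bp
  [21,29): 8 bp
  [29,34): 5 bp
  [34,44): 10 bp
  [44,59): 15 bp
  [59,71): 12 bp
  [71,83): 12 bp
  [83,88): 5 bp
  [88,98): 10 bp
  [98,108): 10 bp
  [108,118): 10 bp
  [118,129): 11 bp
  [129,133): 4 bp

[4,5,5,6,8,10,10,10,10,11,12,12,15,15]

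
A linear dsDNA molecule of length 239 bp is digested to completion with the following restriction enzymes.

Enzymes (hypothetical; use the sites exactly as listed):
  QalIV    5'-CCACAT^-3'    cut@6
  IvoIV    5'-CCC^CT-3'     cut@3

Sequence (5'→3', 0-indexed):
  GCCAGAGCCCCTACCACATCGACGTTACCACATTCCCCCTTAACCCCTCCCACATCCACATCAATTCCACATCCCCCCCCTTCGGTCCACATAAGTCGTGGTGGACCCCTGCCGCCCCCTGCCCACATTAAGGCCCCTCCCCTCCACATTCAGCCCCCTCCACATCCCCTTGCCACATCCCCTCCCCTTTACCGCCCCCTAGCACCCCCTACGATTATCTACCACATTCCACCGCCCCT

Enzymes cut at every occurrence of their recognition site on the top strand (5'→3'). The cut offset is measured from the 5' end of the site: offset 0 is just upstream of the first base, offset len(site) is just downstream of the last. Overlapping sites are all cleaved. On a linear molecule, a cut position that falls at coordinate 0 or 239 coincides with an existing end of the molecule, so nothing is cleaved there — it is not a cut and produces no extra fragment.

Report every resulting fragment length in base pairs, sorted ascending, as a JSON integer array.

[2,3,3,5,5,5,6,7,8,8,8,8,8,9,9,10,10,10,10,10,10,11,12,13,14,16,19]

Per-enzyme occurrences:
  QalIV CCACAT/6: at [13, 27, 49, 55, 66, 86, 122, 143, 159, 172, 221] ⇒ [19, 33, 55, 61, 72, 92, 128, 149, 165, 178, 227]
  IvoIV CCCCT/3: at [7, 35, 43, 76, 105, 115, 133, 138, 154, 165, 178, 183, 195, 205, 234] ⇒ [10, 38, 46, 79, 108, 118, 136, 141, 157, 168, 181, 186, 198, 208, 237]

All cut coordinates (distinct, sorted): [10, 19, 33, 38, 46, 55, 61, 72, 79, 92, 108, 118, 128, 136, 141, 149, 157, 165, 168, 178, 181, 186, 198, 208, 227, 237]

Fragment lengths:
  [0,10): 10 bp
  [10,19): 9 bp
  [19,33): 14 bp
  [33,38): 5 bp
  [38,46): 8 bp
  [46,55): 9 bp
  [55,61): 6 bp
  [61,72): 11 bp
  [72,79): 7 bp
  [79,92): 13 bp
  [92,108): 16 bp
  [108,118): 10 bp
  [118,128): 10 bp
  [128,136): 8 bp
  [136,141): 5 bp
  [141,149): 8 bp
  [149,157): 8 bp
  [157,165): 8 bp
  [165,168): 3 bp
  [168,178): 10 bp
  [178,181): 3 bp
  [181,186): 5 bp
  [186,198): 12 bp
  [198,208): 10 bp
  [208,227): 19 bp
  [227,237): 10 bp
  [237,239): 2 bp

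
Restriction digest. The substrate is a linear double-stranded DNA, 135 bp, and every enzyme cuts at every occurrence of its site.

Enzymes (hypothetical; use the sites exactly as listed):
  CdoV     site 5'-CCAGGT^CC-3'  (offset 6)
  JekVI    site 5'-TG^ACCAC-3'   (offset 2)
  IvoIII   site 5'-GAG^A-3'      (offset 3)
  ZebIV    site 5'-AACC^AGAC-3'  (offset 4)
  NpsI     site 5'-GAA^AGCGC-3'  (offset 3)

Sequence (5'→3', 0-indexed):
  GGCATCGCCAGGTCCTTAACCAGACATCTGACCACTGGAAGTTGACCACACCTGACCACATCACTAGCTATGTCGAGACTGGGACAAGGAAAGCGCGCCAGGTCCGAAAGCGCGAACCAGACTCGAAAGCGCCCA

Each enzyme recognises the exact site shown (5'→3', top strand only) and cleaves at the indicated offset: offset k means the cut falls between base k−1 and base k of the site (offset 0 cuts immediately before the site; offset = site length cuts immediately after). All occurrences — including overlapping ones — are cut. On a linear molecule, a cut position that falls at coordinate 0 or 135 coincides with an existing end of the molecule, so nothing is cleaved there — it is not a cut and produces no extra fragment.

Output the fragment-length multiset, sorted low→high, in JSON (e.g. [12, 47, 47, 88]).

[5,8,8,9,9,10,10,12,13,14,14,23]

Scan for sites:
  CdoV (CCAGGTCC, off=6): starts [7, 97] → cuts [13, 103]
  JekVI (TGACCAC, off=2): starts [28, 42, 52] → cuts [30, 44, 54]
  IvoIII (GAGA, off=3): starts [74] → cuts [77]
  ZebIV (AACCAGAC, off=4): starts [17, 114] → cuts [21, 118]
  NpsI (GAAAGCGC, off=3): starts [88, 105, 124] → cuts [91, 108, 127]

All cut coordinates (distinct, sorted): [13, 21, 30, 44, 54, 77, 91, 103, 108, 118, 127]

Fragments:
  [0,13): 13 bp
  [13,21): 8 bp
  [21,30): 9 bp
  [30,44): 14 bp
  [44,54): 10 bp
  [54,77): 23 bp
  [77,91): 14 bp
  [91,103): 12 bp
  [103,108): 5 bp
  [108,118): 10 bp
  [118,127): 9 bp
  [127,135): 8 bp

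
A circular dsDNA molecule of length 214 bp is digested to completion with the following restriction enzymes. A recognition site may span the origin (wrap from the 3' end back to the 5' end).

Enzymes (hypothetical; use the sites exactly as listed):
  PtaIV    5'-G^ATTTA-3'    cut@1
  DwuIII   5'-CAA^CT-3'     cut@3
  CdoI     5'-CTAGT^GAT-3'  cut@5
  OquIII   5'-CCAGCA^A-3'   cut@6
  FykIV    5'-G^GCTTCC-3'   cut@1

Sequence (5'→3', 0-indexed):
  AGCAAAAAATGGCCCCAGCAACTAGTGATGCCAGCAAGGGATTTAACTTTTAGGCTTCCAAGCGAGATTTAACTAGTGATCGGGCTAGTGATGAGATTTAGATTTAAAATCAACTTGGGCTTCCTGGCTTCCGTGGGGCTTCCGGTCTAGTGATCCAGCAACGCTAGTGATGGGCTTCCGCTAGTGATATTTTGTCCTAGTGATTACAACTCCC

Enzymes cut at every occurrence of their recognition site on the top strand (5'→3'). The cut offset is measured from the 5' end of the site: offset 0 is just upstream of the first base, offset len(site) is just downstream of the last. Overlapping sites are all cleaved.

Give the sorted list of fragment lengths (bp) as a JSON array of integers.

[1,4,5,5,5,6,6,8,8,8,9,9,10,11,11,12,12,12,13,13,14,16,16]

Site scan:
  PtaIV GATTTA/1: at [39, 65, 94, 100] ⇒ [40, 66, 95, 101]
  DwuIII CAACT/3: at [18, 110, 206] ⇒ [21, 113, 209]
  CdoI CTAGTGAT/5: at [21, 72, 84, 146, 163, 180, 196] ⇒ [26, 77, 89, 151, 168, 185, 201]
  OquIII CCAGCAA/6: at [14, 30, 154, 212] ⇒ [4, 20, 36, 160]
  FykIV GGCTTCC/1: at [52, 117, 125, 136, 172] ⇒ [53, 118, 126, 137, 173]

All cut coordinates (distinct, sorted): [4, 20, 21, 26, 36, 40, 53, 66, 77, 89, 95, 101, 113, 118, 126, 137, 151, 160, 168, 173, 185, 201, 209]

Fragments:
  4→20: 16 bp
  20→21: 1 bp
  21→26: 5 bp
  26→36: 10 bp
  36→40: 4 bp
  40→53: 13 bp
  53→66: 13 bp
  66→77: 11 bp
  77→89: 12 bp
  89→95: 6 bp
  95→101: 6 bp
  101→113: 12 bp
  113→118: 5 bp
  118→126: 8 bp
  126→137: 11 bp
  137→151: 14 bp
  151→160: 9 bp
  160→168: 8 bp
  168→173: 5 bp
  173→185: 12 bp
  185→201: 16 bp
  201→209: 8 bp
  209→4 (wrap): 214-209+4 = 9 bp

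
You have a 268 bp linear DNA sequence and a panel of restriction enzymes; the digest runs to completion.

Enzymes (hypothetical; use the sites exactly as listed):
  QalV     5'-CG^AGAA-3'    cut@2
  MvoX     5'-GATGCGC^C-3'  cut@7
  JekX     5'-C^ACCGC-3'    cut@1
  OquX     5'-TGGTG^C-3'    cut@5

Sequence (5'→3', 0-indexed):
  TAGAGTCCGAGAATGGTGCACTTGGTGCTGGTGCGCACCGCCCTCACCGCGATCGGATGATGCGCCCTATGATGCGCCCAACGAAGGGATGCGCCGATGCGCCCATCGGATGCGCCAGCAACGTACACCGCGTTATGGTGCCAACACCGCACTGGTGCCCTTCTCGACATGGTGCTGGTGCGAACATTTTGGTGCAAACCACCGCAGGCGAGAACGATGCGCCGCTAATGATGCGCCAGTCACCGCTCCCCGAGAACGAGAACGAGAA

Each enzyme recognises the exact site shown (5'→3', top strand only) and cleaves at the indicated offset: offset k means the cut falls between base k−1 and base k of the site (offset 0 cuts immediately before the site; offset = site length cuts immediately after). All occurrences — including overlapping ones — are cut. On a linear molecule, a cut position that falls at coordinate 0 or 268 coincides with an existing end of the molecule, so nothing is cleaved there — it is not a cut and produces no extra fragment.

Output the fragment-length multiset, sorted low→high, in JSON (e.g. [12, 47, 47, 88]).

Scan for sites:
  QalV (CGAGAA, off=2): starts [7, 208, 250, 256, 262] → cuts [9, 210, 252, 258, 264]
  MvoX (GATGCGCC, off=7): starts [58, 70, 87, 95, 108, 215, 229] → cuts [65, 77, 94, 102, 115, 222, 236]
  JekX (CACCGC, off=1): starts [35, 44, 125, 144, 199, 240] → cuts [36, 45, 126, 145, 200, 241]
  OquX (TGGTGC, off=5): starts [13, 22, 28, 135, 152, 169, 175, 189] → cuts [18, 27, 33, 140, 157, 174, 180, 194]

Pooled cuts: [9, 18, 27, 33, 36, 45, 65, 77, 94, 102, 115, 126, 140, 145, 157, 174, 180, 194, 200, 210, 222, 236, 241, 252, 258, 264]

Fragment lengths:
  [0,9): 9 bp
  [9,18): 9 bp
  [18,27): 9 bp
  [27,33): 6 bp
  [33,36): 3 bp
  [36,45): 9 bp
  [45,65): 20 bp
  [65,77): 12 bp
  [77,94): 17 bp
  [94,102): 8 bp
  [102,115): 13 bp
  [115,126): 11 bp
  [126,140): 14 bp
  [140,145): 5 bp
  [145,157): 12 bp
  [157,174): 17 bp
  [174,180): 6 bp
  [180,194): 14 bp
  [194,200): 6 bp
  [200,210): 10 bp
  [210,222): 12 bp
  [222,236): 14 bp
  [236,241): 5 bp
  [241,252): 11 bp
  [252,258): 6 bp
  [258,264): 6 bp
  [264,268): 4 bp

[3,4,5,5,6,6,6,6,6,8,9,9,9,9,10,11,11,12,12,12,13,14,14,14,17,17,20]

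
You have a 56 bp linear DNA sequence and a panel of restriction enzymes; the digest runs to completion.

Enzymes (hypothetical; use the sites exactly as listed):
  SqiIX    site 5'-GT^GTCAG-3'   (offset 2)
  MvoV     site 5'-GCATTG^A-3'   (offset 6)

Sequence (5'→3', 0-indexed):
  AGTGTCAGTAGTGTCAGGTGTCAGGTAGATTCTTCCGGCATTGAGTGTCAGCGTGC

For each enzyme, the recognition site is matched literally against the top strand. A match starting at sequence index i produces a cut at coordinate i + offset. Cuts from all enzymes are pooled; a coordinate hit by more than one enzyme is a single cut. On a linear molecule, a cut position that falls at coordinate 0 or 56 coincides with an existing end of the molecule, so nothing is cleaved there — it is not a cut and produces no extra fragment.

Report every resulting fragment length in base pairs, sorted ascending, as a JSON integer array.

Site scan:
  SqiIX GTGTCAG/2: at [1, 10, 17, 44] ⇒ [3, 12, 19, 46]
  MvoV GCATTGA/6: at [37] ⇒ [43]

All cut coordinates (distinct, sorted): [3, 12, 19, 43, 46]

Fragments:
  [0,3): 3 bp
  [3,12): 9 bp
  [12,19): 7 bp
  [19,43): 24 bp
  [43,46): 3 bp
  [46,56): 10 bp

[3,3,7,9,10,24]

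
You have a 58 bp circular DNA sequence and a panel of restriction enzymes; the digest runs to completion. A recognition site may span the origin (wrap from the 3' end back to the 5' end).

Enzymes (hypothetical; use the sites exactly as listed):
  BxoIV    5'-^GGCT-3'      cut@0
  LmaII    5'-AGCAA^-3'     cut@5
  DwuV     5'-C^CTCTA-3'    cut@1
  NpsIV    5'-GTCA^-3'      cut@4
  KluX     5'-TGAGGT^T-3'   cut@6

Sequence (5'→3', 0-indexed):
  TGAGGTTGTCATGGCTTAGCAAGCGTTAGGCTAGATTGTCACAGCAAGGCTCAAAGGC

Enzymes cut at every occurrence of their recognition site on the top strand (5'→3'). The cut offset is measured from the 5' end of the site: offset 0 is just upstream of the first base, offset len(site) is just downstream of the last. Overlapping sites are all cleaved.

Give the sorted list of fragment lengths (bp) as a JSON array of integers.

Site scan:
  BxoIV GGCT/0: at [12, 28, 47, 55] ⇒ [12, 28, 47, 55]
  LmaII AGCAA/5: at [17, 42] ⇒ [22, 47]
  DwuV (CCTCTA, off=1): no sites
  NpsIV GTCA/4: at [7, 37] ⇒ [11, 41]
  KluX TGAGGTT/6: at [0] ⇒ [6]

All cut coordinates (distinct, sorted): [6, 11, 12, 22, 28, 41, 47, 55]

Fragment lengths:
  6→11: 5 bp
  11→12: 1 bp
  12→22: 10 bp
  22→28: 6 bp
  28→41: 13 bp
  41→47: 6 bp
  47→55: 8 bp
  55→6 (wrap): 58-55+6 = 9 bp

[1,5,6,6,8,9,10,13]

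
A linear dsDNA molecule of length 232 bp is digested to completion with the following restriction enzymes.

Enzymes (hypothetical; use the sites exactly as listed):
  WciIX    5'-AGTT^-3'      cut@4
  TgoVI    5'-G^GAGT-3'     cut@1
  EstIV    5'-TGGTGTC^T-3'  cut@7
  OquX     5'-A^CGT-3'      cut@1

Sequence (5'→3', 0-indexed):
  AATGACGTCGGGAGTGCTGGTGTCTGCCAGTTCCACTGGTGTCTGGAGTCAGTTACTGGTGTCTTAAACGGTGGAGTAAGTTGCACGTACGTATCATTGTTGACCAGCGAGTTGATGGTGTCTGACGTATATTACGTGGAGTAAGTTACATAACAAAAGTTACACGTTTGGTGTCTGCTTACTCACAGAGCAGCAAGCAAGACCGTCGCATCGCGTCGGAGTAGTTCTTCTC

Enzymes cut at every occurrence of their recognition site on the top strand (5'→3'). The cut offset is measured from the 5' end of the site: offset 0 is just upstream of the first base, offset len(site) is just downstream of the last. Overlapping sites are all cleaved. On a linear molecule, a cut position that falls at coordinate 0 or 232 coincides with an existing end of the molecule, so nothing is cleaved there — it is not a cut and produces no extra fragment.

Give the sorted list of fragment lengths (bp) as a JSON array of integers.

[2,3,3,3,4,4,5,6,6,8,8,9,9,9,9,9,9,10,11,11,13,14,24,43]

Scan for sites:
  WciIX AGTT/4: at [28, 50, 78, 109, 143, 157, 222] ⇒ [32, 54, 82, 113, 147, 161, 226]
  TgoVI GGAGT/1: at [10, 44, 72, 137, 217] ⇒ [11, 45, 73, 138, 218]
  EstIV TGGTGTCT/7: at [17, 36, 56, 115, 168] ⇒ [24, 43, 63, 122, 175]
  OquX ACGT/1: at [4, 84, 88, 124, 133, 163] ⇒ [5, 85, 89, 125, 134, 164]

Pooled cuts: [5, 11, 24, 32, 43, 45, 54, 63, 73, 82, 85, 89, 113, 122, 125, 134, 138, 147, 161, 164, 175, 218, 226]

Fragments:
  [0,5): 5 bp
  [5,11): 6 bp
  [11,24): 13 bp
  [24,32): 8 bp
  [32,43): 11 bp
  [43,45): 2 bp
  [45,54): 9 bp
  [54,63): 9 bp
  [63,73): 10 bp
  [73,82): 9 bp
  [82,85): 3 bp
  [85,89): 4 bp
  [89,113): 24 bp
  [113,122): 9 bp
  [122,125): 3 bp
  [125,134): 9 bp
  [134,138): 4 bp
  [138,147): 9 bp
  [147,161): 14 bp
  [161,164): 3 bp
  [164,175): 11 bp
  [175,218): 43 bp
  [218,226): 8 bp
  [226,232): 6 bp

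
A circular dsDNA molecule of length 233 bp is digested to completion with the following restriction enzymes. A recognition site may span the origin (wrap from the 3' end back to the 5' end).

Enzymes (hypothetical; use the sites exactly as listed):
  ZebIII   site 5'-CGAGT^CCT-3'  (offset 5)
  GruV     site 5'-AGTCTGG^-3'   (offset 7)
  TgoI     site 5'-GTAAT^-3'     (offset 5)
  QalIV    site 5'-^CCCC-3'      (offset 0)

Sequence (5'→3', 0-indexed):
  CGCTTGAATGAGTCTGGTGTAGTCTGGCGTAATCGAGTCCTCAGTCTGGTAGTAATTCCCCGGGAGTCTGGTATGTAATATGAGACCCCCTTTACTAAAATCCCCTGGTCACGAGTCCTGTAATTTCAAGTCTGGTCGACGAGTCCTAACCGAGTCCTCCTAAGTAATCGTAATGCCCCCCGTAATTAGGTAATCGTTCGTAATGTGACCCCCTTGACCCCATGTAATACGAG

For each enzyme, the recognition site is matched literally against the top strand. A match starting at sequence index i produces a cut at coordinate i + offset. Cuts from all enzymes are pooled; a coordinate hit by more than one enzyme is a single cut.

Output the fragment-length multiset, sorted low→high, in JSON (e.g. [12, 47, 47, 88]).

[1,1,1,1,1,1,4,5,6,6,6,7,8,8,8,8,9,9,10,10,11,11,11,11,13,14,15,15,22]

Per-enzyme occurrences:
  ZebIII (CGAGTCCT, off=5): starts [33, 111, 139, 150] → cuts [38, 116, 144, 155]
  GruV (AGTCTGG, off=7): starts [10, 20, 42, 64, 128] → cuts [17, 27, 49, 71, 135]
  TgoI (GTAAT, off=5): starts [28, 51, 74, 119, 163, 169, 181, 189, 199, 223] → cuts [33, 56, 79, 124, 168, 174, 186, 194, 204, 228]
  QalIV (CCCC, off=0): starts [57, 85, 86, 101, 175, 176, 177, 208, 209, 217] → cuts [57, 85, 86, 101, 175, 176, 177, 208, 209, 217]

Pooled cuts: [17, 27, 33, 38, 49, 56, 57, 71, 79, 85, 86, 101, 116, 124, 135, 144, 155, 168, 174, 175, 176, 177, 186, 194, 204, 208, 209, 217, 228]

Fragments:
  17→27: 10 bp
  27→33: 6 bp
  33→38: 5 bp
  38→49: 11 bp
  49→56: 7 bp
  56→57: 1 bp
  57→71: 14 bp
  71→79: 8 bp
  79→85: 6 bp
  85→86: 1 bp
  86→101: 15 bp
  101→116: 15 bp
  116→124: 8 bp
  124→135: 11 bp
  135→144: 9 bp
  144→155: 11 bp
  155→168: 13 bp
  168→174: 6 bp
  174→175: 1 bp
  175→176: 1 bp
  176→177: 1 bp
  177→186: 9 bp
  186→194: 8 bp
  194→204: 10 bp
  204→208: 4 bp
  208→209: 1 bp
  209→217: 8 bp
  217→228: 11 bp
  228→17 (wrap): 233-228+17 = 22 bp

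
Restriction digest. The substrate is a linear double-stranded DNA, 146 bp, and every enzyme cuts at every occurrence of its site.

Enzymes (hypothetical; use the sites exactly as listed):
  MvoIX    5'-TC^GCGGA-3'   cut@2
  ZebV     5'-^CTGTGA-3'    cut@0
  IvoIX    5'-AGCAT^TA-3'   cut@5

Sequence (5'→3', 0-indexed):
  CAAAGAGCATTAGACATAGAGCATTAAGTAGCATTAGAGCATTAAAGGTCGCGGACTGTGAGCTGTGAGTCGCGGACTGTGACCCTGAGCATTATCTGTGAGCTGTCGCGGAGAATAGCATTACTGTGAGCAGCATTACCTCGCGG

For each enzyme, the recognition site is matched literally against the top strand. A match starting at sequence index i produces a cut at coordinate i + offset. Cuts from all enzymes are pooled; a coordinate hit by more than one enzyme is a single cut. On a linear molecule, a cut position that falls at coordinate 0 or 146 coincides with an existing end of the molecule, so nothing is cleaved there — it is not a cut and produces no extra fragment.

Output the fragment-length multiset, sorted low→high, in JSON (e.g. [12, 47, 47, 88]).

Site scan:
  MvoIX TCGCGGA/2: at [48, 69, 105] ⇒ [50, 71, 107]
  ZebV CTGTGA/0: at [55, 62, 76, 95, 123] ⇒ [55, 62, 76, 95, 123]
  IvoIX AGCATTA/5: at [5, 19, 29, 37, 87, 116, 131] ⇒ [10, 24, 34, 42, 92, 121, 136]

All cut coordinates (distinct, sorted): [10, 24, 34, 42, 50, 55, 62, 71, 76, 92, 95, 107, 121, 123, 136]

Fragments:
  [0,10): 10 bp
  [10,24): 14 bp
  [24,34): 10 bp
  [34,42): 8 bp
  [42,50): 8 bp
  [50,55): 5 bp
  [55,62): 7 bp
  [62,71): 9 bp
  [71,76): 5 bp
  [76,92): 16 bp
  [92,95): 3 bp
  [95,107): 12 bp
  [107,121): 14 bp
  [121,123): 2 bp
  [123,136): 13 bp
  [136,146): 10 bp

[2,3,5,5,7,8,8,9,10,10,10,12,13,14,14,16]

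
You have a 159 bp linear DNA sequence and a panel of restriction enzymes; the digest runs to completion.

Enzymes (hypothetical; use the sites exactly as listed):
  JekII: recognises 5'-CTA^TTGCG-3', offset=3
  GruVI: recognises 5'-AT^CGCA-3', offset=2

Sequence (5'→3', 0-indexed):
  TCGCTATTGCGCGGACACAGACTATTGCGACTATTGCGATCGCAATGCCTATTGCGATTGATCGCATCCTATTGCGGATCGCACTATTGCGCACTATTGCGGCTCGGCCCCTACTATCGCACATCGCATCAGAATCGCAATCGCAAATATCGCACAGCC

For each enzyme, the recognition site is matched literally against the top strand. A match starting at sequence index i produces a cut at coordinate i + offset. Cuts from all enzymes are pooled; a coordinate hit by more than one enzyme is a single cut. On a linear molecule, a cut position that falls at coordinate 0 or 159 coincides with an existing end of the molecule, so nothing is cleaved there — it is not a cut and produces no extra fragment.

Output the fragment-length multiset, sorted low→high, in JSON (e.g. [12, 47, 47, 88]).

Scan for sites:
  JekII (CTATTGCG, off=3): starts [3, 21, 30, 48, 68, 83, 93] → cuts [6, 24, 33, 51, 71, 86, 96]
  GruVI (ATCGCA, off=2): starts [38, 60, 77, 115, 122, 133, 139, 148] → cuts [40, 62, 79, 117, 124, 135, 141, 150]

Pooled cuts: [6, 24, 33, 40, 51, 62, 71, 79, 86, 96, 117, 124, 135, 141, 150]

Fragments:
  [0,6): 6 bp
  [6,24): 18 bp
  [24,33): 9 bp
  [33,40): 7 bp
  [40,51): 11 bp
  [51,62): 11 bp
  [62,71): 9 bp
  [71,79): 8 bp
  [79,86): 7 bp
  [86,96): 10 bp
  [96,117): 21 bp
  [117,124): 7 bp
  [124,135): 11 bp
  [135,141): 6 bp
  [141,150): 9 bp
  [150,159): 9 bp

[6,6,7,7,7,8,9,9,9,9,10,11,11,11,18,21]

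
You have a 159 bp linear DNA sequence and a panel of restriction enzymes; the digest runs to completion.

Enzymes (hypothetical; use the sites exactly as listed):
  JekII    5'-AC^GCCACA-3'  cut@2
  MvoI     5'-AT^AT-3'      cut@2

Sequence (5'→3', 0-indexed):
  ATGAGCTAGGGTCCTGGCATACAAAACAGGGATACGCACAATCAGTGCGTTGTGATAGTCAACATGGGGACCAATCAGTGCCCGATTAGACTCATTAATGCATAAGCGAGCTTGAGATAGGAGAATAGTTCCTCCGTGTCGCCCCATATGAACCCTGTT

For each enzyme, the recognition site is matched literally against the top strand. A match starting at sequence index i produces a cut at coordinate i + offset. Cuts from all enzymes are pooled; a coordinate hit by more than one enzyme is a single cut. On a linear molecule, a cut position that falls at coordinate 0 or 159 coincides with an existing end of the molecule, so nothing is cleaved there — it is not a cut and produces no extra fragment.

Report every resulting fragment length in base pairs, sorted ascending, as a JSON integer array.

Scan for sites:
  JekII (ACGCCACA, off=2): no sites
  MvoI ATAT/2: at [145] ⇒ [147]

All cut coordinates (distinct, sorted): [147]

Fragments:
  [0,147): 147 bp
  [147,159): 12 bp

[12,147]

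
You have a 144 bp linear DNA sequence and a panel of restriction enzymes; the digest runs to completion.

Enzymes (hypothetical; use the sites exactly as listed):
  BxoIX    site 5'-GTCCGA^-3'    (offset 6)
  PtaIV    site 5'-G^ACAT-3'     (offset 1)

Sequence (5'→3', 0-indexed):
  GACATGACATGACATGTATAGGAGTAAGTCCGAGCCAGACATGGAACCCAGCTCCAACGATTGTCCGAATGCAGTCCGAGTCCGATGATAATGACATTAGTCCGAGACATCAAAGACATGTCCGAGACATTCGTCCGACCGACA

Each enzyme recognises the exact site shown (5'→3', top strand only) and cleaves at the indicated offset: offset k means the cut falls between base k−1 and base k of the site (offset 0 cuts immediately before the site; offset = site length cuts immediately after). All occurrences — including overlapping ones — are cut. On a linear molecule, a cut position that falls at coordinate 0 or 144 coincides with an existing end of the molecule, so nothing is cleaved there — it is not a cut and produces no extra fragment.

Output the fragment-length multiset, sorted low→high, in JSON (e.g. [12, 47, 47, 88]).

Per-enzyme occurrences:
  BxoIX GTCCGA/6: at [27, 62, 73, 79, 99, 119, 132] ⇒ [33, 68, 79, 85, 105, 125, 138]
  PtaIV GACAT/1: at [0, 5, 10, 37, 92, 105, 114, 125] ⇒ [1, 6, 11, 38, 93, 106, 115, 126]

All cut coordinates (distinct, sorted): [1, 6, 11, 33, 38, 68, 79, 85, 93, 105, 106, 115, 125, 126, 138]

Fragments:
  [0,1): 1 bp
  [1,6): 5 bp
  [6,11): 5 bp
  [11,33): 22 bp
  [33,38): 5 bp
  [38,68): 30 bp
  [68,79): 11 bp
  [79,85): 6 bp
  [85,93): 8 bp
  [93,105): 12 bp
  [105,106): 1 bp
  [106,115): 9 bp
  [115,125): 10 bp
  [125,126): 1 bp
  [126,138): 12 bp
  [138,144): 6 bp

[1,1,1,5,5,5,6,6,8,9,10,11,12,12,22,30]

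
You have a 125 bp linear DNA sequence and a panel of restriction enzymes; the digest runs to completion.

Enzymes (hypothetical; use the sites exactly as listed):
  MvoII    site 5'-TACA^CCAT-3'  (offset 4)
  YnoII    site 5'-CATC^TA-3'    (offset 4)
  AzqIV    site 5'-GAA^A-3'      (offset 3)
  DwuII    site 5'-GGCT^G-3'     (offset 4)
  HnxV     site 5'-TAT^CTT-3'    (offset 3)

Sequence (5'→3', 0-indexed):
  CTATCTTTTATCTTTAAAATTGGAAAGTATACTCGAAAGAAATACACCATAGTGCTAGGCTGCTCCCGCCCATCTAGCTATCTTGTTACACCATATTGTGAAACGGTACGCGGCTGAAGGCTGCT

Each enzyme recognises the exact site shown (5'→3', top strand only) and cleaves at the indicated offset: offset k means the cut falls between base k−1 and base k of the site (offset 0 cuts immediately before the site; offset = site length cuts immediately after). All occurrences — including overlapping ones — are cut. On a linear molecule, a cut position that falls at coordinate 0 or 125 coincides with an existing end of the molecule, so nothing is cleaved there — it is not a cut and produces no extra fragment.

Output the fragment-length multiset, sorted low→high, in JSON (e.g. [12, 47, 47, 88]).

[3,4,4,5,7,7,7,9,12,12,13,13,14,15]

Site scan:
  MvoII TACACCAT/4: at [42, 86] ⇒ [46, 90]
  YnoII CATCTA/4: at [70] ⇒ [74]
  AzqIV GAAA/3: at [22, 34, 38, 99] ⇒ [25, 37, 41, 102]
  DwuII GGCTG/4: at [57, 111, 118] ⇒ [61, 115, 122]
  HnxV TATCTT/3: at [1, 8, 78] ⇒ [4, 11, 81]

Pooled cuts: [4, 11, 25, 37, 41, 46, 61, 74, 81, 90, 102, 115, 122]

Fragments:
  [0,4): 4 bp
  [4,11): 7 bp
  [11,25): 14 bp
  [25,37): 12 bp
  [37,41): 4 bp
  [41,46): 5 bp
  [46,61): 15 bp
  [61,74): 13 bp
  [74,81): 7 bp
  [81,90): 9 bp
  [90,102): 12 bp
  [102,115): 13 bp
  [115,122): 7 bp
  [122,125): 3 bp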